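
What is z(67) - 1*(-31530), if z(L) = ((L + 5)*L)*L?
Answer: 354738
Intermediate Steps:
z(L) = L²*(5 + L) (z(L) = ((5 + L)*L)*L = (L*(5 + L))*L = L²*(5 + L))
z(67) - 1*(-31530) = 67²*(5 + 67) - 1*(-31530) = 4489*72 + 31530 = 323208 + 31530 = 354738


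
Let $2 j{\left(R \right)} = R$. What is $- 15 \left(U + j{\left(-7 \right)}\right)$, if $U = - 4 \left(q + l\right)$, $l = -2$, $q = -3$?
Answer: $- \frac{495}{2} \approx -247.5$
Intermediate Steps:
$j{\left(R \right)} = \frac{R}{2}$
$U = 20$ ($U = - 4 \left(-3 - 2\right) = \left(-4\right) \left(-5\right) = 20$)
$- 15 \left(U + j{\left(-7 \right)}\right) = - 15 \left(20 + \frac{1}{2} \left(-7\right)\right) = - 15 \left(20 - \frac{7}{2}\right) = \left(-15\right) \frac{33}{2} = - \frac{495}{2}$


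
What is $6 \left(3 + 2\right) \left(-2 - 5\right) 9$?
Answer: $-1890$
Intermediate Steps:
$6 \left(3 + 2\right) \left(-2 - 5\right) 9 = 6 \cdot 5 \left(\left(-7\right) 9\right) = 6 \cdot 5 \left(-63\right) = 6 \left(-315\right) = -1890$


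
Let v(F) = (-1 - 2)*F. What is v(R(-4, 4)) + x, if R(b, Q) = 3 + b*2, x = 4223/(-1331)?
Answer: 15742/1331 ≈ 11.827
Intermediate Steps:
x = -4223/1331 (x = 4223*(-1/1331) = -4223/1331 ≈ -3.1728)
R(b, Q) = 3 + 2*b
v(F) = -3*F
v(R(-4, 4)) + x = -3*(3 + 2*(-4)) - 4223/1331 = -3*(3 - 8) - 4223/1331 = -3*(-5) - 4223/1331 = 15 - 4223/1331 = 15742/1331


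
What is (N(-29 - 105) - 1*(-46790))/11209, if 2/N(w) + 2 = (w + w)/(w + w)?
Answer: 46788/11209 ≈ 4.1741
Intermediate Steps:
N(w) = -2 (N(w) = 2/(-2 + (w + w)/(w + w)) = 2/(-2 + (2*w)/((2*w))) = 2/(-2 + (2*w)*(1/(2*w))) = 2/(-2 + 1) = 2/(-1) = 2*(-1) = -2)
(N(-29 - 105) - 1*(-46790))/11209 = (-2 - 1*(-46790))/11209 = (-2 + 46790)*(1/11209) = 46788*(1/11209) = 46788/11209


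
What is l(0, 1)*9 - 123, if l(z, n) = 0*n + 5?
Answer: -78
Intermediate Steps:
l(z, n) = 5 (l(z, n) = 0 + 5 = 5)
l(0, 1)*9 - 123 = 5*9 - 123 = 45 - 123 = -78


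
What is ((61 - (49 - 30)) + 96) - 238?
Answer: -100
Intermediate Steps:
((61 - (49 - 30)) + 96) - 238 = ((61 - 1*19) + 96) - 238 = ((61 - 19) + 96) - 238 = (42 + 96) - 238 = 138 - 238 = -100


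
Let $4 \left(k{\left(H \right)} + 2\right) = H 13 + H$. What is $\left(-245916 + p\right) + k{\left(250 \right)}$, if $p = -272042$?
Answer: $-517085$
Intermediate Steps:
$k{\left(H \right)} = -2 + \frac{7 H}{2}$ ($k{\left(H \right)} = -2 + \frac{H 13 + H}{4} = -2 + \frac{13 H + H}{4} = -2 + \frac{14 H}{4} = -2 + \frac{7 H}{2}$)
$\left(-245916 + p\right) + k{\left(250 \right)} = \left(-245916 - 272042\right) + \left(-2 + \frac{7}{2} \cdot 250\right) = -517958 + \left(-2 + 875\right) = -517958 + 873 = -517085$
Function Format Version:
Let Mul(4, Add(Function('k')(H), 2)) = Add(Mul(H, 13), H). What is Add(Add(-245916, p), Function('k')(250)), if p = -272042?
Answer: -517085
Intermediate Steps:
Function('k')(H) = Add(-2, Mul(Rational(7, 2), H)) (Function('k')(H) = Add(-2, Mul(Rational(1, 4), Add(Mul(H, 13), H))) = Add(-2, Mul(Rational(1, 4), Add(Mul(13, H), H))) = Add(-2, Mul(Rational(1, 4), Mul(14, H))) = Add(-2, Mul(Rational(7, 2), H)))
Add(Add(-245916, p), Function('k')(250)) = Add(Add(-245916, -272042), Add(-2, Mul(Rational(7, 2), 250))) = Add(-517958, Add(-2, 875)) = Add(-517958, 873) = -517085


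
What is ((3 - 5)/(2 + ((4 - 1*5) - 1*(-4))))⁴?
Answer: 16/625 ≈ 0.025600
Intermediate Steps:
((3 - 5)/(2 + ((4 - 1*5) - 1*(-4))))⁴ = (-2/(2 + ((4 - 5) + 4)))⁴ = (-2/(2 + (-1 + 4)))⁴ = (-2/(2 + 3))⁴ = (-2/5)⁴ = (-2*⅕)⁴ = (-⅖)⁴ = 16/625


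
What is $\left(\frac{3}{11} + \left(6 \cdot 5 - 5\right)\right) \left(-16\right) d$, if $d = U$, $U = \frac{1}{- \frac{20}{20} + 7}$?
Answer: $- \frac{2224}{33} \approx -67.394$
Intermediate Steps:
$U = \frac{1}{6}$ ($U = \frac{1}{\left(-20\right) \frac{1}{20} + 7} = \frac{1}{-1 + 7} = \frac{1}{6} \approx 0.16667$)
$d = \frac{1}{6} \approx 0.16667$
$\left(\frac{3}{11} + \left(6 \cdot 5 - 5\right)\right) \left(-16\right) d = \left(\frac{3}{11} + \left(6 \cdot 5 - 5\right)\right) \left(-16\right) \frac{1}{6} = \left(3 \cdot \frac{1}{11} + \left(30 - 5\right)\right) \left(-16\right) \frac{1}{6} = \left(\frac{3}{11} + 25\right) \left(-16\right) \frac{1}{6} = \frac{278}{11} \left(-16\right) \frac{1}{6} = \left(- \frac{4448}{11}\right) \frac{1}{6} = - \frac{2224}{33}$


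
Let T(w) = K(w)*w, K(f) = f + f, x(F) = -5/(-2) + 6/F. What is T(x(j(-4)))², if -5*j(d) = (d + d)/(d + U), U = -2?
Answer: 640000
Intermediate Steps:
j(d) = -2*d/(5*(-2 + d)) (j(d) = -(d + d)/(5*(d - 2)) = -2*d/(5*(-2 + d)))
x(F) = 5/2 + 6/F (x(F) = -5*(-½) + 6/F = 5/2 + 6/F)
K(f) = 2*f
T(w) = 2*w² (T(w) = (2*w)*w = 2*w²)
T(x(j(-4)))² = (2*(5/2 + 6/((-2*(-4)/(-10 + 5*(-4)))))²)² = (2*(5/2 + 6/((-2*(-4)/(-10 - 20))))²)² = (2*(5/2 + 6/((-2*(-4)/(-30))))²)² = (2*(5/2 + 6/((-2*(-4)*(-1/30))))²)² = (2*(5/2 + 6/(-4/15))²)² = (2*(5/2 + 6*(-15/4))²)² = (2*(5/2 - 45/2)²)² = (2*(-20)²)² = (2*400)² = 800² = 640000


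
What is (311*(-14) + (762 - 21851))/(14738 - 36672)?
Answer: 2313/1994 ≈ 1.1600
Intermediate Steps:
(311*(-14) + (762 - 21851))/(14738 - 36672) = (-4354 - 21089)/(-21934) = -25443*(-1/21934) = 2313/1994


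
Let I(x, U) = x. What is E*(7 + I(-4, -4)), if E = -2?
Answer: -6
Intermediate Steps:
E*(7 + I(-4, -4)) = -2*(7 - 4) = -2*3 = -6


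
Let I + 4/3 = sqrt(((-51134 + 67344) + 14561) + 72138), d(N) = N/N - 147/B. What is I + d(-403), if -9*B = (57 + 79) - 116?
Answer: 3949/60 + sqrt(102909) ≈ 386.61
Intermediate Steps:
B = -20/9 (B = -((57 + 79) - 116)/9 = -(136 - 116)/9 = -1/9*20 = -20/9 ≈ -2.2222)
d(N) = 1343/20 (d(N) = N/N - 147/(-20/9) = 1 - 147*(-9/20) = 1 + 1323/20 = 1343/20)
I = -4/3 + sqrt(102909) (I = -4/3 + sqrt(((-51134 + 67344) + 14561) + 72138) = -4/3 + sqrt((16210 + 14561) + 72138) = -4/3 + sqrt(30771 + 72138) = -4/3 + sqrt(102909) ≈ 319.46)
I + d(-403) = (-4/3 + sqrt(102909)) + 1343/20 = 3949/60 + sqrt(102909)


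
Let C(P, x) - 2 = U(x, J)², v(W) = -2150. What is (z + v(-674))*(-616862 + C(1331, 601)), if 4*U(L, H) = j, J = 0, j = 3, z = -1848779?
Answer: 18268208348679/16 ≈ 1.1418e+12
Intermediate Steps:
U(L, H) = ¾ (U(L, H) = (¼)*3 = ¾)
C(P, x) = 41/16 (C(P, x) = 2 + (¾)² = 2 + 9/16 = 41/16)
(z + v(-674))*(-616862 + C(1331, 601)) = (-1848779 - 2150)*(-616862 + 41/16) = -1850929*(-9869751/16) = 18268208348679/16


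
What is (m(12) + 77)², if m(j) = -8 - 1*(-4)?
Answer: 5329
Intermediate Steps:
m(j) = -4 (m(j) = -8 + 4 = -4)
(m(12) + 77)² = (-4 + 77)² = 73² = 5329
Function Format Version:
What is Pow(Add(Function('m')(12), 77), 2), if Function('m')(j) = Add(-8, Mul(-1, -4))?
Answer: 5329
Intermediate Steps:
Function('m')(j) = -4 (Function('m')(j) = Add(-8, 4) = -4)
Pow(Add(Function('m')(12), 77), 2) = Pow(Add(-4, 77), 2) = Pow(73, 2) = 5329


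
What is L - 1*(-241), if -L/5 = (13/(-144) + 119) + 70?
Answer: -101311/144 ≈ -703.55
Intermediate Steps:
L = -136015/144 (L = -5*((13/(-144) + 119) + 70) = -5*((13*(-1/144) + 119) + 70) = -5*((-13/144 + 119) + 70) = -5*(17123/144 + 70) = -5*27203/144 = -136015/144 ≈ -944.55)
L - 1*(-241) = -136015/144 - 1*(-241) = -136015/144 + 241 = -101311/144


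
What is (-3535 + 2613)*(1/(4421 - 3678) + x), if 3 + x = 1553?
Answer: -1061822222/743 ≈ -1.4291e+6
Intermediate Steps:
x = 1550 (x = -3 + 1553 = 1550)
(-3535 + 2613)*(1/(4421 - 3678) + x) = (-3535 + 2613)*(1/(4421 - 3678) + 1550) = -922*(1/743 + 1550) = -922*1151651/743 = -1061822222/743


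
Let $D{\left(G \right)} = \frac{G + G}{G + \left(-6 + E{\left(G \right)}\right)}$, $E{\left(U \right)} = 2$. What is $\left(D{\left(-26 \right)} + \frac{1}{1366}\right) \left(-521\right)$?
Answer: $- \frac{18511651}{20490} \approx -903.45$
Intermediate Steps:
$D{\left(G \right)} = \frac{2 G}{-4 + G}$ ($D{\left(G \right)} = \frac{G + G}{G + \left(-6 + 2\right)} = \frac{2 G}{G - 4} = \frac{2 G}{-4 + G}$)
$\left(D{\left(-26 \right)} + \frac{1}{1366}\right) \left(-521\right) = \left(2 \left(-26\right) \frac{1}{-4 - 26} + \frac{1}{1366}\right) \left(-521\right) = \left(2 \left(-26\right) \frac{1}{-30} + \frac{1}{1366}\right) \left(-521\right) = \left(2 \left(-26\right) \left(- \frac{1}{30}\right) + \frac{1}{1366}\right) \left(-521\right) = \left(\frac{26}{15} + \frac{1}{1366}\right) \left(-521\right) = \frac{35531}{20490} \left(-521\right) = - \frac{18511651}{20490}$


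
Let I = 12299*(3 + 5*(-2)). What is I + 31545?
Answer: -54548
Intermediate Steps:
I = -86093 (I = 12299*(3 - 10) = 12299*(-7) = -86093)
I + 31545 = -86093 + 31545 = -54548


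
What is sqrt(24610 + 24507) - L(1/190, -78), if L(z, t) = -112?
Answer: 112 + sqrt(49117) ≈ 333.62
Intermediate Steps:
sqrt(24610 + 24507) - L(1/190, -78) = sqrt(24610 + 24507) - 1*(-112) = sqrt(49117) + 112 = 112 + sqrt(49117)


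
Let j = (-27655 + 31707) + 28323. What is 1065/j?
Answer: 213/6475 ≈ 0.032896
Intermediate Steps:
j = 32375 (j = 4052 + 28323 = 32375)
1065/j = 1065/32375 = 1065*(1/32375) = 213/6475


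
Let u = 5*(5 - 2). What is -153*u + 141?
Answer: -2154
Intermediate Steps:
u = 15 (u = 5*3 = 15)
-153*u + 141 = -153*15 + 141 = -2295 + 141 = -2154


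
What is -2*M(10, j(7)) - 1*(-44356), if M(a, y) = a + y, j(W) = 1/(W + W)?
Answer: 310351/7 ≈ 44336.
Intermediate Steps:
j(W) = 1/(2*W)
-2*M(10, j(7)) - 1*(-44356) = -2*(10 + (1/2)/7) - 1*(-44356) = -2*(10 + (1/2)*(1/7)) + 44356 = -2*(10 + 1/14) + 44356 = -2*141/14 + 44356 = -141/7 + 44356 = 310351/7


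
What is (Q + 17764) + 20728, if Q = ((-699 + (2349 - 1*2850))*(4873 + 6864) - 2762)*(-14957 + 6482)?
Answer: 119388736442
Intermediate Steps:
Q = 119388697950 (Q = ((-699 + (2349 - 2850))*11737 - 2762)*(-8475) = ((-699 - 501)*11737 - 2762)*(-8475) = (-1200*11737 - 2762)*(-8475) = (-14084400 - 2762)*(-8475) = -14087162*(-8475) = 119388697950)
(Q + 17764) + 20728 = (119388697950 + 17764) + 20728 = 119388715714 + 20728 = 119388736442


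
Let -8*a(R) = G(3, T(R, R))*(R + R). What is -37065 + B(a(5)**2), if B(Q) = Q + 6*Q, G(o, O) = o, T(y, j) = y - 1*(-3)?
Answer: -591465/16 ≈ -36967.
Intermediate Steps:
T(y, j) = 3 + y (T(y, j) = y + 3 = 3 + y)
a(R) = -3*R/4 (a(R) = -3*(R + R)/8 = -3*2*R/8 = -3*R/4)
B(Q) = 7*Q
-37065 + B(a(5)**2) = -37065 + 7*(-3/4*5)**2 = -37065 + 7*(-15/4)**2 = -37065 + 7*(225/16) = -37065 + 1575/16 = -591465/16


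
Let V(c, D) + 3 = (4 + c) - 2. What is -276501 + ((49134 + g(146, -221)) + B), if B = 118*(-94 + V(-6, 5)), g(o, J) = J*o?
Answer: -271551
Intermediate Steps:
V(c, D) = -1 + c (V(c, D) = -3 + ((4 + c) - 2) = -3 + (2 + c) = -1 + c)
B = -11918 (B = 118*(-94 + (-1 - 6)) = 118*(-94 - 7) = 118*(-101) = -11918)
-276501 + ((49134 + g(146, -221)) + B) = -276501 + ((49134 - 221*146) - 11918) = -276501 + ((49134 - 32266) - 11918) = -276501 + (16868 - 11918) = -276501 + 4950 = -271551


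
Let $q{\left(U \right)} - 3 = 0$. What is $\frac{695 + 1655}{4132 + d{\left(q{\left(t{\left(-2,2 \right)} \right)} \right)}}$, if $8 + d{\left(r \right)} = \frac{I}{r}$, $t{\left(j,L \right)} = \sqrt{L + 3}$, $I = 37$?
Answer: $\frac{7050}{12409} \approx 0.56814$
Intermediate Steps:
$t{\left(j,L \right)} = \sqrt{3 + L}$
$q{\left(U \right)} = 3$ ($q{\left(U \right)} = 3 + 0 = 3$)
$d{\left(r \right)} = -8 + \frac{37}{r}$
$\frac{695 + 1655}{4132 + d{\left(q{\left(t{\left(-2,2 \right)} \right)} \right)}} = \frac{695 + 1655}{4132 - \left(8 - \frac{37}{3}\right)} = \frac{2350}{4132 + \left(-8 + 37 \cdot \frac{1}{3}\right)} = \frac{2350}{4132 + \left(-8 + \frac{37}{3}\right)} = \frac{2350}{4132 + \frac{13}{3}} = \frac{2350}{\frac{12409}{3}} = 2350 \cdot \frac{3}{12409} = \frac{7050}{12409}$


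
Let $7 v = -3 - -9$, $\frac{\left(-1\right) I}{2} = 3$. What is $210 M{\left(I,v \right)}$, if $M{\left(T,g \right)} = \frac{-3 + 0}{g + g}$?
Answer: $- \frac{735}{2} \approx -367.5$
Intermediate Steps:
$I = -6$ ($I = \left(-2\right) 3 = -6$)
$v = \frac{6}{7}$ ($v = \frac{-3 - -9}{7} = \frac{-3 + 9}{7} = \frac{1}{7} \cdot 6 = \frac{6}{7} \approx 0.85714$)
$M{\left(T,g \right)} = - \frac{3}{2 g}$
$210 M{\left(I,v \right)} = 210 \left(- \frac{3}{2 \cdot \frac{6}{7}}\right) = 210 \left(\left(- \frac{3}{2}\right) \frac{7}{6}\right) = 210 \left(- \frac{7}{4}\right) = - \frac{735}{2}$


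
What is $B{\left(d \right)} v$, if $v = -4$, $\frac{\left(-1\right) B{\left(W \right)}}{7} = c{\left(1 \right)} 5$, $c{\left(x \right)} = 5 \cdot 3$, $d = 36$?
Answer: $2100$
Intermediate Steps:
$c{\left(x \right)} = 15$
$B{\left(W \right)} = -525$ ($B{\left(W \right)} = - 7 \cdot 15 \cdot 5 = \left(-7\right) 75 = -525$)
$B{\left(d \right)} v = \left(-525\right) \left(-4\right) = 2100$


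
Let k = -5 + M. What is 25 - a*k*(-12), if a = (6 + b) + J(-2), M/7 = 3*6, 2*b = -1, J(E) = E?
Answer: 5107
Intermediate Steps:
b = -1/2 (b = (1/2)*(-1) = -1/2 ≈ -0.50000)
M = 126 (M = 7*(3*6) = 7*18 = 126)
k = 121 (k = -5 + 126 = 121)
a = 7/2 (a = (6 - 1/2) - 2 = 11/2 - 2 = 7/2 ≈ 3.5000)
25 - a*k*(-12) = 25 - (7/2)*121*(-12) = 25 - 847*(-12)/2 = 25 - 1*(-5082) = 25 + 5082 = 5107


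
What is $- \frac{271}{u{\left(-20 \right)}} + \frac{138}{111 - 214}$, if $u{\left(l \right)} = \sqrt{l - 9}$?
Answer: $- \frac{138}{103} + \frac{271 i \sqrt{29}}{29} \approx -1.3398 + 50.323 i$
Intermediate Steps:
$u{\left(l \right)} = \sqrt{-9 + l}$
$- \frac{271}{u{\left(-20 \right)}} + \frac{138}{111 - 214} = - \frac{271}{\sqrt{-9 - 20}} + \frac{138}{111 - 214} = - \frac{271}{\sqrt{-29}} + \frac{138}{-103} = - \frac{271}{i \sqrt{29}} + 138 \left(- \frac{1}{103}\right) = - 271 \left(- \frac{i \sqrt{29}}{29}\right) - \frac{138}{103} = \frac{271 i \sqrt{29}}{29} - \frac{138}{103} = - \frac{138}{103} + \frac{271 i \sqrt{29}}{29}$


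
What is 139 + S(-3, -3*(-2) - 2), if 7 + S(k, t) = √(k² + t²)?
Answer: 137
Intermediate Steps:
S(k, t) = -7 + √(k² + t²)
139 + S(-3, -3*(-2) - 2) = 139 + (-7 + √((-3)² + (-3*(-2) - 2)²)) = 139 + (-7 + √(9 + (6 - 2)²)) = 139 + (-7 + √(9 + 4²)) = 139 + (-7 + √(9 + 16)) = 139 + (-7 + √25) = 139 + (-7 + 5) = 139 - 2 = 137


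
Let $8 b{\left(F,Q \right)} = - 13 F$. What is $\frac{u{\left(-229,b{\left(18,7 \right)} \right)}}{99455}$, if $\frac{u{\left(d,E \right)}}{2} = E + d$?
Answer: $- \frac{1033}{198910} \approx -0.0051933$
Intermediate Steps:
$b{\left(F,Q \right)} = - \frac{13 F}{8}$ ($b{\left(F,Q \right)} = \frac{\left(-13\right) F}{8} = - \frac{13 F}{8}$)
$u{\left(d,E \right)} = 2 E + 2 d$ ($u{\left(d,E \right)} = 2 \left(E + d\right) = 2 E + 2 d$)
$\frac{u{\left(-229,b{\left(18,7 \right)} \right)}}{99455} = \frac{2 \left(\left(- \frac{13}{8}\right) 18\right) + 2 \left(-229\right)}{99455} = \left(2 \left(- \frac{117}{4}\right) - 458\right) \frac{1}{99455} = \left(- \frac{117}{2} - 458\right) \frac{1}{99455} = \left(- \frac{1033}{2}\right) \frac{1}{99455} = - \frac{1033}{198910}$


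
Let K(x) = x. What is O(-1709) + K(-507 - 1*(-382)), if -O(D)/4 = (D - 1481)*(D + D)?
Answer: -43613805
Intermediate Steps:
O(D) = -8*D*(-1481 + D) (O(D) = -4*(D - 1481)*(D + D) = -4*(-1481 + D)*2*D = -8*D*(-1481 + D))
O(-1709) + K(-507 - 1*(-382)) = 8*(-1709)*(1481 - 1*(-1709)) + (-507 - 1*(-382)) = 8*(-1709)*(1481 + 1709) + (-507 + 382) = 8*(-1709)*3190 - 125 = -43613680 - 125 = -43613805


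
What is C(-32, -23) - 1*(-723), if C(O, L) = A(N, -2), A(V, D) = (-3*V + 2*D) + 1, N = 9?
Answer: 693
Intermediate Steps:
A(V, D) = 1 - 3*V + 2*D
C(O, L) = -30 (C(O, L) = 1 - 3*9 + 2*(-2) = 1 - 27 - 4 = -30)
C(-32, -23) - 1*(-723) = -30 - 1*(-723) = -30 + 723 = 693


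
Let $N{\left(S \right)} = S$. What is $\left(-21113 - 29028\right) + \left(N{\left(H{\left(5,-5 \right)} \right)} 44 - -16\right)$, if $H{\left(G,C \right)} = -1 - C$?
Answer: $-49949$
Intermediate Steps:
$\left(-21113 - 29028\right) + \left(N{\left(H{\left(5,-5 \right)} \right)} 44 - -16\right) = \left(-21113 - 29028\right) + \left(\left(-1 - -5\right) 44 - -16\right) = -50141 + \left(\left(-1 + 5\right) 44 + \left(20 - 4\right)\right) = -50141 + \left(4 \cdot 44 + 16\right) = -50141 + \left(176 + 16\right) = -50141 + 192 = -49949$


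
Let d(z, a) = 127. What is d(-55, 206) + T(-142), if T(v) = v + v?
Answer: -157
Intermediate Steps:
T(v) = 2*v
d(-55, 206) + T(-142) = 127 + 2*(-142) = 127 - 284 = -157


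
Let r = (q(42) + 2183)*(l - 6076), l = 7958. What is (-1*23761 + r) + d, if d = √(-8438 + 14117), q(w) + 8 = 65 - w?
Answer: 4112875 + 3*√631 ≈ 4.1130e+6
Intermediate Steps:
q(w) = 57 - w (q(w) = -8 + (65 - w) = 57 - w)
r = 4136636 (r = ((57 - 1*42) + 2183)*(7958 - 6076) = ((57 - 42) + 2183)*1882 = (15 + 2183)*1882 = 2198*1882 = 4136636)
d = 3*√631 (d = √5679 = 3*√631 ≈ 75.359)
(-1*23761 + r) + d = (-1*23761 + 4136636) + 3*√631 = (-23761 + 4136636) + 3*√631 = 4112875 + 3*√631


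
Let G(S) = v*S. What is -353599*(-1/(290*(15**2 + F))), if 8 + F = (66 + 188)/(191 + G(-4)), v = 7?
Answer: 57636637/10331250 ≈ 5.5789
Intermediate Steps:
G(S) = 7*S
F = -1050/163 (F = -8 + (66 + 188)/(191 + 7*(-4)) = -8 + 254/(191 - 28) = -8 + 254/163 = -1050/163 ≈ -6.4417)
-353599*(-1/(290*(15**2 + F))) = -353599*(-1/(290*(15**2 - 1050/163))) = -353599*(-1/(290*(225 - 1050/163))) = -353599/((35625/163)*(-290)) = -353599/(-10331250/163) = -353599*(-163/10331250) = 57636637/10331250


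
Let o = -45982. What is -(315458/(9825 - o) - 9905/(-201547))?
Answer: -64132381861/11247733429 ≈ -5.7018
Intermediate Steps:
-(315458/(9825 - o) - 9905/(-201547)) = -(315458/(9825 - 1*(-45982)) - 9905/(-201547)) = -(315458/(9825 + 45982) - 9905*(-1/201547)) = -(315458/55807 + 9905/201547) = -1*64132381861/11247733429 = -64132381861/11247733429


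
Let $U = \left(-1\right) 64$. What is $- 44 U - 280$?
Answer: $2536$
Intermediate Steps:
$U = -64$
$- 44 U - 280 = \left(-44\right) \left(-64\right) - 280 = 2816 - 280 = 2536$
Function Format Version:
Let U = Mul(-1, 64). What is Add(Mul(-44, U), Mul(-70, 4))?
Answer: 2536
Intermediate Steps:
U = -64
Add(Mul(-44, U), Mul(-70, 4)) = Add(Mul(-44, -64), Mul(-70, 4)) = Add(2816, -280) = 2536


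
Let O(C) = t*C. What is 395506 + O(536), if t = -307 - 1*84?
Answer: 185930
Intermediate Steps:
t = -391 (t = -307 - 84 = -391)
O(C) = -391*C
395506 + O(536) = 395506 - 391*536 = 395506 - 209576 = 185930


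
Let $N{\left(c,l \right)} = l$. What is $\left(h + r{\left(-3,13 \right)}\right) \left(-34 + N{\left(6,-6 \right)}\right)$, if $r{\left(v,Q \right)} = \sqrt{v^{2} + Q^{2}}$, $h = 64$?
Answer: $-2560 - 40 \sqrt{178} \approx -3093.7$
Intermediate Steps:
$r{\left(v,Q \right)} = \sqrt{Q^{2} + v^{2}}$
$\left(h + r{\left(-3,13 \right)}\right) \left(-34 + N{\left(6,-6 \right)}\right) = \left(64 + \sqrt{13^{2} + \left(-3\right)^{2}}\right) \left(-34 - 6\right) = \left(64 + \sqrt{169 + 9}\right) \left(-40\right) = \left(64 + \sqrt{178}\right) \left(-40\right) = -2560 - 40 \sqrt{178}$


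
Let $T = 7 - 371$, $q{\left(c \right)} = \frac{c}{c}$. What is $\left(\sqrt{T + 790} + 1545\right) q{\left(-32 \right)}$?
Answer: $1545 + \sqrt{426} \approx 1565.6$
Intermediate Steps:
$q{\left(c \right)} = 1$
$T = -364$
$\left(\sqrt{T + 790} + 1545\right) q{\left(-32 \right)} = \left(\sqrt{-364 + 790} + 1545\right) 1 = \left(\sqrt{426} + 1545\right) 1 = \left(1545 + \sqrt{426}\right) 1 = 1545 + \sqrt{426}$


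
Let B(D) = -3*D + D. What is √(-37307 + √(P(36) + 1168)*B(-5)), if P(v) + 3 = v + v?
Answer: √(-37307 + 10*√1237) ≈ 192.24*I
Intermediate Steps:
P(v) = -3 + 2*v (P(v) = -3 + (v + v) = -3 + 2*v)
B(D) = -2*D
√(-37307 + √(P(36) + 1168)*B(-5)) = √(-37307 + √((-3 + 2*36) + 1168)*(-2*(-5))) = √(-37307 + √((-3 + 72) + 1168)*10) = √(-37307 + √(69 + 1168)*10) = √(-37307 + √1237*10) = √(-37307 + 10*√1237)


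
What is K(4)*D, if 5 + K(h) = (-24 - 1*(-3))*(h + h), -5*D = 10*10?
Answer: 3460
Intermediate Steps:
D = -20 (D = -2*10 = -1/5*100 = -20)
K(h) = -5 - 42*h (K(h) = -5 + (-24 - 1*(-3))*(h + h) = -5 + (-24 + 3)*(2*h) = -5 - 42*h)
K(4)*D = (-5 - 42*4)*(-20) = (-5 - 168)*(-20) = -173*(-20) = 3460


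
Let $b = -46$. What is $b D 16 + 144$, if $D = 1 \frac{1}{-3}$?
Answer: $\frac{1168}{3} \approx 389.33$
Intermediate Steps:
$D = - \frac{1}{3}$ ($D = 1 \left(- \frac{1}{3}\right) = - \frac{1}{3} \approx -0.33333$)
$b D 16 + 144 = - 46 \left(\left(- \frac{1}{3}\right) 16\right) + 144 = \left(-46\right) \left(- \frac{16}{3}\right) + 144 = \frac{736}{3} + 144 = \frac{1168}{3}$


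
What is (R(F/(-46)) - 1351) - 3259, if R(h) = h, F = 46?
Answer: -4611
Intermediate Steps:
(R(F/(-46)) - 1351) - 3259 = (46/(-46) - 1351) - 3259 = (46*(-1/46) - 1351) - 3259 = (-1 - 1351) - 3259 = -1352 - 3259 = -4611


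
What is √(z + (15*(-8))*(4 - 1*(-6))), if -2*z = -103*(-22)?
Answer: I*√2333 ≈ 48.301*I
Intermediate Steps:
z = -1133 (z = -(-103)*(-22)/2 = -½*2266 = -1133)
√(z + (15*(-8))*(4 - 1*(-6))) = √(-1133 + (15*(-8))*(4 - 1*(-6))) = √(-1133 - 120*(4 + 6)) = √(-1133 - 120*10) = √(-1133 - 1200) = √(-2333) = I*√2333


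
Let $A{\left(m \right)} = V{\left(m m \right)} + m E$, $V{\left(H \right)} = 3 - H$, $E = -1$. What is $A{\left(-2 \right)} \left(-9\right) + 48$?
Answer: $39$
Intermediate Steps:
$A{\left(m \right)} = 3 - m - m^{2}$ ($A{\left(m \right)} = \left(3 - m m\right) + m \left(-1\right) = \left(3 - m^{2}\right) - m = 3 - m - m^{2}$)
$A{\left(-2 \right)} \left(-9\right) + 48 = \left(3 - -2 - \left(-2\right)^{2}\right) \left(-9\right) + 48 = \left(3 + 2 - 4\right) \left(-9\right) + 48 = 1 \left(-9\right) + 48 = -9 + 48 = 39$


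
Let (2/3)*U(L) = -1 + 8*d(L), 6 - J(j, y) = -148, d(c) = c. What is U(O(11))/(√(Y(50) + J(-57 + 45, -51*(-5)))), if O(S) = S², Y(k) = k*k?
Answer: 2901*√2654/5308 ≈ 28.156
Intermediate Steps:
J(j, y) = 154 (J(j, y) = 6 - 1*(-148) = 6 + 148 = 154)
Y(k) = k²
U(L) = -3/2 + 12*L (U(L) = 3*(-1 + 8*L)/2 = -3/2 + 12*L)
U(O(11))/(√(Y(50) + J(-57 + 45, -51*(-5)))) = (-3/2 + 12*11²)/(√(50² + 154)) = (-3/2 + 12*121)/(√(2500 + 154)) = (-3/2 + 1452)/(√2654) = 2901*(√2654/2654)/2 = 2901*√2654/5308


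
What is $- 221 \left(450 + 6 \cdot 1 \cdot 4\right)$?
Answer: $-104754$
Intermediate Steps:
$- 221 \left(450 + 6 \cdot 1 \cdot 4\right) = - 221 \left(450 + 6 \cdot 4\right) = - 221 \left(450 + 24\right) = \left(-221\right) 474 = -104754$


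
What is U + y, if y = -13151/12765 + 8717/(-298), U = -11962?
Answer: -45618280643/3803970 ≈ -11992.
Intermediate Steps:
y = -115191503/3803970 (y = -13151*1/12765 + 8717*(-1/298) = -13151/12765 - 8717/298 = -115191503/3803970 ≈ -30.282)
U + y = -11962 - 115191503/3803970 = -45618280643/3803970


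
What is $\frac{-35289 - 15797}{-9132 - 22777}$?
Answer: $\frac{51086}{31909} \approx 1.601$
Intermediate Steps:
$\frac{-35289 - 15797}{-9132 - 22777} = - \frac{51086}{-31909} = \left(-51086\right) \left(- \frac{1}{31909}\right) = \frac{51086}{31909}$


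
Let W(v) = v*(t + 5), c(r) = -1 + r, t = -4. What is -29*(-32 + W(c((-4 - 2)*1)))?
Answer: 1131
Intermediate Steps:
W(v) = v (W(v) = v*(-4 + 5) = v*1 = v)
-29*(-32 + W(c((-4 - 2)*1))) = -29*(-32 + (-1 + (-4 - 2)*1)) = -29*(-32 + (-1 - 6*1)) = -29*(-32 + (-1 - 6)) = -29*(-32 - 7) = -29*(-39) = 1131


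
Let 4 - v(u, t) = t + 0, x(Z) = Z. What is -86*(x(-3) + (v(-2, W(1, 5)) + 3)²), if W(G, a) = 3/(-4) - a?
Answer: -109779/8 ≈ -13722.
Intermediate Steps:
W(G, a) = -¾ - a (W(G, a) = 3*(-¼) - a = -¾ - a)
v(u, t) = 4 - t (v(u, t) = 4 - (t + 0) = 4 - t)
-86*(x(-3) + (v(-2, W(1, 5)) + 3)²) = -86*(-3 + ((4 - (-¾ - 1*5)) + 3)²) = -86*(-3 + ((4 - (-¾ - 5)) + 3)²) = -86*(-3 + ((4 - 1*(-23/4)) + 3)²) = -86*(-3 + ((4 + 23/4) + 3)²) = -86*(-3 + (39/4 + 3)²) = -86*(-3 + (51/4)²) = -86*(-3 + 2601/16) = -86*2553/16 = -109779/8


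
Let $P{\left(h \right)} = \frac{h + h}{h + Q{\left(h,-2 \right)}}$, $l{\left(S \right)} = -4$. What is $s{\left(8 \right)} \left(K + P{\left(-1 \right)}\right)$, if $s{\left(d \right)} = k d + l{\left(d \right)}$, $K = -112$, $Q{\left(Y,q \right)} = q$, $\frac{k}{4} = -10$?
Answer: $36072$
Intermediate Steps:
$k = -40$ ($k = 4 \left(-10\right) = -40$)
$P{\left(h \right)} = \frac{2 h}{-2 + h}$ ($P{\left(h \right)} = \frac{h + h}{h - 2} = \frac{2 h}{-2 + h}$)
$s{\left(d \right)} = -4 - 40 d$ ($s{\left(d \right)} = - 40 d - 4 = -4 - 40 d$)
$s{\left(8 \right)} \left(K + P{\left(-1 \right)}\right) = \left(-4 - 320\right) \left(-112 + 2 \left(-1\right) \frac{1}{-2 - 1}\right) = \left(-4 - 320\right) \left(-112 + 2 \left(-1\right) \frac{1}{-3}\right) = - 324 \left(-112 + 2 \left(-1\right) \left(- \frac{1}{3}\right)\right) = - 324 \left(-112 + \frac{2}{3}\right) = \left(-324\right) \left(- \frac{334}{3}\right) = 36072$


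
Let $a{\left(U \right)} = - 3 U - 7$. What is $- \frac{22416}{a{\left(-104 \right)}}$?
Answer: $- \frac{22416}{305} \approx -73.495$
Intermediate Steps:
$a{\left(U \right)} = -7 - 3 U$
$- \frac{22416}{a{\left(-104 \right)}} = - \frac{22416}{-7 - -312} = - \frac{22416}{-7 + 312} = - \frac{22416}{305}$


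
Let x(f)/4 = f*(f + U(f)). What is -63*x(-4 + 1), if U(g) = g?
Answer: -4536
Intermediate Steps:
x(f) = 8*f² (x(f) = 4*(f*(f + f)) = 4*(f*(2*f)) = 4*(2*f²) = 8*f²)
-63*x(-4 + 1) = -504*(-4 + 1)² = -504*(-3)² = -504*9 = -63*72 = -4536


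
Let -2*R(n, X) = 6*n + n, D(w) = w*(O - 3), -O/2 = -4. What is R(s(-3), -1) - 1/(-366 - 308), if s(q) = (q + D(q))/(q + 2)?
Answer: -42461/674 ≈ -62.999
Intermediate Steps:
O = 8 (O = -2*(-4) = 8)
D(w) = 5*w (D(w) = w*(8 - 3) = w*5 = 5*w)
s(q) = 6*q/(2 + q) (s(q) = (q + 5*q)/(q + 2) = (6*q)/(2 + q) = 6*q/(2 + q))
R(n, X) = -7*n/2 (R(n, X) = -(6*n + n)/2 = -7*n/2)
R(s(-3), -1) - 1/(-366 - 308) = -21*(-3)/(2 - 3) - 1/(-366 - 308) = -21*(-3)/(-1) - 1/(-674) = -21*(-3)*(-1) - 1*(-1/674) = -7/2*18 + 1/674 = -63 + 1/674 = -42461/674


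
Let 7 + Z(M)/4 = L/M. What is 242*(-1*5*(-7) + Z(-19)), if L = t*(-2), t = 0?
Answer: 1694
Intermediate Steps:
L = 0 (L = 0*(-2) = 0)
Z(M) = -28 (Z(M) = -28 + 4*(0/M) = -28 + 4*0 = -28 + 0 = -28)
242*(-1*5*(-7) + Z(-19)) = 242*(-1*5*(-7) - 28) = 242*(-5*(-7) - 28) = 242*(35 - 28) = 242*7 = 1694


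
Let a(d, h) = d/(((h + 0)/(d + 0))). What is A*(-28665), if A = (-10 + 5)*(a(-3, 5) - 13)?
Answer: -1605240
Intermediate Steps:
a(d, h) = d²/h (a(d, h) = d/((h/d)) = d*(d/h) = d²/h)
A = 56 (A = (-10 + 5)*((-3)²/5 - 13) = -5*(9*(⅕) - 13) = -5*(9/5 - 13) = -5*(-56/5) = 56)
A*(-28665) = 56*(-28665) = -1605240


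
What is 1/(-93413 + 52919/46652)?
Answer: -46652/4357850357 ≈ -1.0705e-5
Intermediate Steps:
1/(-93413 + 52919/46652) = 1/(-4357850357/46652) = -46652/4357850357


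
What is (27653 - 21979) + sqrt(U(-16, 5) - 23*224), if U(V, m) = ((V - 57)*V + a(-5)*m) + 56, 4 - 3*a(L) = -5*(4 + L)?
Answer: 5674 + I*sqrt(35367)/3 ≈ 5674.0 + 62.687*I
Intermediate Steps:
a(L) = 8 + 5*L/3 (a(L) = 4/3 - (-5)*(4 + L)/3 = 4/3 - (-20 - 5*L)/3 = 4/3 + (20/3 + 5*L/3) = 8 + 5*L/3)
U(V, m) = 56 - m/3 + V*(-57 + V) (U(V, m) = ((V - 57)*V + (8 + (5/3)*(-5))*m) + 56 = ((-57 + V)*V + (8 - 25/3)*m) + 56 = (V*(-57 + V) - m/3) + 56 = (-m/3 + V*(-57 + V)) + 56 = 56 - m/3 + V*(-57 + V))
(27653 - 21979) + sqrt(U(-16, 5) - 23*224) = (27653 - 21979) + sqrt((56 + (-16)**2 - 57*(-16) - 1/3*5) - 23*224) = 5674 + sqrt((56 + 256 + 912 - 5/3) - 5152) = 5674 + sqrt(3667/3 - 5152) = 5674 + sqrt(-11789/3) = 5674 + I*sqrt(35367)/3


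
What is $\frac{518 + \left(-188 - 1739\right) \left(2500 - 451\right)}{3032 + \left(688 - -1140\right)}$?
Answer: $- \frac{789581}{972} \approx -812.33$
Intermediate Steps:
$\frac{518 + \left(-188 - 1739\right) \left(2500 - 451\right)}{3032 + \left(688 - -1140\right)} = \frac{518 - 3948423}{3032 + \left(688 + 1140\right)} = \frac{518 - 3948423}{3032 + 1828} = - \frac{3947905}{4860} = \left(-3947905\right) \frac{1}{4860} = - \frac{789581}{972}$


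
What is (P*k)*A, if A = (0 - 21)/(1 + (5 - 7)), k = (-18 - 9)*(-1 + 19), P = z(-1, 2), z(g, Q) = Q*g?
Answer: 20412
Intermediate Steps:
P = -2 (P = 2*(-1) = -2)
k = -486 (k = -27*18 = -486)
A = 21 (A = -21/(1 - 2) = -21/(-1) = -21*(-1) = 21)
(P*k)*A = -2*(-486)*21 = 972*21 = 20412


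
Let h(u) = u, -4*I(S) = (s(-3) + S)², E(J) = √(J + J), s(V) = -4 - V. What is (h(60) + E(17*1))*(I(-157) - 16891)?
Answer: -1387920 - 23132*√34 ≈ -1.5228e+6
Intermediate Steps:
E(J) = √2*√J (E(J) = √(2*J) = √2*√J)
I(S) = -(-1 + S)²/4 (I(S) = -((-4 - 1*(-3)) + S)²/4 = -((-4 + 3) + S)²/4 = -(-1 + S)²/4)
(h(60) + E(17*1))*(I(-157) - 16891) = (60 + √2*√(17*1))*(-(-1 - 157)²/4 - 16891) = (60 + √2*√17)*(-¼*(-158)² - 16891) = (60 + √34)*(-¼*24964 - 16891) = (60 + √34)*(-6241 - 16891) = (60 + √34)*(-23132) = -1387920 - 23132*√34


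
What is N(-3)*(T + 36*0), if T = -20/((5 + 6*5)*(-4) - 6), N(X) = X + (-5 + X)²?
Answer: 610/73 ≈ 8.3562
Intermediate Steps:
T = 10/73 (T = -20/((5 + 30)*(-4) - 6) = -20/(35*(-4) - 6) = -20/(-140 - 6) = -20/(-146) = -20*(-1/146) = 10/73 ≈ 0.13699)
N(-3)*(T + 36*0) = (-3 + (-5 - 3)²)*(10/73 + 36*0) = (-3 + (-8)²)*(10/73 + 0) = (-3 + 64)*(10/73) = 61*(10/73) = 610/73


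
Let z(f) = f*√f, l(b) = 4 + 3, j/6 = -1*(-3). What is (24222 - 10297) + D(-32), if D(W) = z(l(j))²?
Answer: 14268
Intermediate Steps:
j = 18 (j = 6*(-1*(-3)) = 6*3 = 18)
l(b) = 7
z(f) = f^(3/2)
D(W) = 343 (D(W) = (7^(3/2))² = (7*√7)² = 343)
(24222 - 10297) + D(-32) = (24222 - 10297) + 343 = 13925 + 343 = 14268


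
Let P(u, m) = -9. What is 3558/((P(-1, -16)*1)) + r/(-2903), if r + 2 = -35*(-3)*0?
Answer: -3442952/8709 ≈ -395.33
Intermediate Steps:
r = -2 (r = -2 - 35*(-3)*0 = -2 + 105*0 = -2 + 0 = -2)
3558/((P(-1, -16)*1)) + r/(-2903) = 3558/((-9*1)) - 2/(-2903) = 3558/(-9) - 2*(-1/2903) = 3558*(-1/9) + 2/2903 = -1186/3 + 2/2903 = -3442952/8709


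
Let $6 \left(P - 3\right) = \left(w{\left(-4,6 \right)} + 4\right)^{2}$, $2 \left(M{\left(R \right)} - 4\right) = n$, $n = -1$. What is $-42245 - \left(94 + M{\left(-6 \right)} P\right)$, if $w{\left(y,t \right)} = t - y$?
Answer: $- \frac{254783}{6} \approx -42464.0$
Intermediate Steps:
$M{\left(R \right)} = \frac{7}{2}$ ($M{\left(R \right)} = 4 + \frac{1}{2} \left(-1\right) = 4 - \frac{1}{2} = \frac{7}{2}$)
$P = \frac{107}{3}$ ($P = 3 + \frac{\left(\left(6 - -4\right) + 4\right)^{2}}{6} = 3 + \frac{\left(\left(6 + 4\right) + 4\right)^{2}}{6} = 3 + \frac{\left(10 + 4\right)^{2}}{6} = 3 + \frac{14^{2}}{6} = 3 + \frac{1}{6} \cdot 196 = 3 + \frac{98}{3} = \frac{107}{3} \approx 35.667$)
$-42245 - \left(94 + M{\left(-6 \right)} P\right) = -42245 - \left(94 + \frac{7}{2} \cdot \frac{107}{3}\right) = -42245 - \left(94 + \frac{749}{6}\right) = -42245 - \frac{1313}{6} = - \frac{254783}{6}$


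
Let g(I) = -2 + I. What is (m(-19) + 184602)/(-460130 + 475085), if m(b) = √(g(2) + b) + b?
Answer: 184583/14955 + I*√19/14955 ≈ 12.343 + 0.00029147*I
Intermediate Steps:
m(b) = b + √b (m(b) = √((-2 + 2) + b) + b = √(0 + b) + b = √b + b = b + √b)
(m(-19) + 184602)/(-460130 + 475085) = ((-19 + √(-19)) + 184602)/(-460130 + 475085) = ((-19 + I*√19) + 184602)/14955 = (184583 + I*√19)*(1/14955) = 184583/14955 + I*√19/14955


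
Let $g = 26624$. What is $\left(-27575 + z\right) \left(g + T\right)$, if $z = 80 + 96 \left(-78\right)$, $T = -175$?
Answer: $-925265367$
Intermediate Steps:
$z = -7408$ ($z = 80 - 7488 = -7408$)
$\left(-27575 + z\right) \left(g + T\right) = \left(-27575 - 7408\right) \left(26624 - 175\right) = \left(-34983\right) 26449 = -925265367$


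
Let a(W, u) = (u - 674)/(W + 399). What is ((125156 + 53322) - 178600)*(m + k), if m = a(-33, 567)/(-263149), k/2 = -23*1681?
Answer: 7447463003977/789447 ≈ 9.4338e+6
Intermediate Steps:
a(W, u) = (-674 + u)/(399 + W)
k = -77326 (k = 2*(-23*1681) = 2*(-38663) = -77326)
m = 107/96312534 (m = ((-674 + 567)/(399 - 33))/(-263149) = (-107/366)*(-1/263149) = ((1/366)*(-107))*(-1/263149) = -107/366*(-1/263149) = 107/96312534 ≈ 1.1110e-6)
((125156 + 53322) - 178600)*(m + k) = ((125156 + 53322) - 178600)*(107/96312534 - 77326) = (178478 - 178600)*(-7447463003977/96312534) = -122*(-7447463003977/96312534) = 7447463003977/789447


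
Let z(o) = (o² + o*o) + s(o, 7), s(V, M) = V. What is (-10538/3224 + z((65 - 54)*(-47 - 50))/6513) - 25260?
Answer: -6706901975/269204 ≈ -24914.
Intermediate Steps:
z(o) = o + 2*o² (z(o) = (o² + o*o) + o = (o² + o²) + o = 2*o² + o = o + 2*o²)
(-10538/3224 + z((65 - 54)*(-47 - 50))/6513) - 25260 = (-10538/3224 + (((65 - 54)*(-47 - 50))*(1 + 2*((65 - 54)*(-47 - 50))))/6513) - 25260 = (-10538*1/3224 + ((11*(-97))*(1 + 2*(11*(-97))))*(1/6513)) - 25260 = (-5269/1612 - 1067*(1 + 2*(-1067))*(1/6513)) - 25260 = (-5269/1612 - 1067*(1 - 2134)*(1/6513)) - 25260 = (-5269/1612 - 1067*(-2133)*(1/6513)) - 25260 = (-5269/1612 + 2275911*(1/6513)) - 25260 = (-5269/1612 + 758637/2171) - 25260 = 93191065/269204 - 25260 = -6706901975/269204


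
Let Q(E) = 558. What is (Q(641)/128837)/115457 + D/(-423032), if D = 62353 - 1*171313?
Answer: 202599347899062/786582184822411 ≈ 0.25757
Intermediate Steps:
D = -108960 (D = 62353 - 171313 = -108960)
(Q(641)/128837)/115457 + D/(-423032) = (558/128837)/115457 - 108960/(-423032) = (558*(1/128837))*(1/115457) - 108960*(-1/423032) = (558/128837)*(1/115457) + 13620/52879 = 558/14875133509 + 13620/52879 = 202599347899062/786582184822411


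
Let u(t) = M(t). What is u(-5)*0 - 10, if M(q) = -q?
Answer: -10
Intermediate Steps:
u(t) = -t
u(-5)*0 - 10 = -1*(-5)*0 - 10 = 5*0 - 10 = 0 - 10 = -10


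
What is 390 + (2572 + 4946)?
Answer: 7908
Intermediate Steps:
390 + (2572 + 4946) = 390 + 7518 = 7908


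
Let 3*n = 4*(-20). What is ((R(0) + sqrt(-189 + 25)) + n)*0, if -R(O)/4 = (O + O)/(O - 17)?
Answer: 0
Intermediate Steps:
n = -80/3 (n = (4*(-20))/3 = (1/3)*(-80) = -80/3 ≈ -26.667)
R(O) = -8*O/(-17 + O) (R(O) = -4*(O + O)/(O - 17) = -4*2*O/(-17 + O) = -8*O/(-17 + O))
((R(0) + sqrt(-189 + 25)) + n)*0 = ((-8*0/(-17 + 0) + sqrt(-189 + 25)) - 80/3)*0 = ((-8*0/(-17) + sqrt(-164)) - 80/3)*0 = ((-8*0*(-1/17) + 2*I*sqrt(41)) - 80/3)*0 = ((0 + 2*I*sqrt(41)) - 80/3)*0 = (2*I*sqrt(41) - 80/3)*0 = (-80/3 + 2*I*sqrt(41))*0 = 0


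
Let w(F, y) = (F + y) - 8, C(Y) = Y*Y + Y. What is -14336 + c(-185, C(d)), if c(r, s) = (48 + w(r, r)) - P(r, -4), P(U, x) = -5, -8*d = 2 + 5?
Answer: -14661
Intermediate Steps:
d = -7/8 (d = -(2 + 5)/8 = -⅛*7 = -7/8 ≈ -0.87500)
C(Y) = Y + Y² (C(Y) = Y² + Y = Y + Y²)
w(F, y) = -8 + F + y
c(r, s) = 45 + 2*r (c(r, s) = (48 + (-8 + r + r)) - 1*(-5) = (48 + (-8 + 2*r)) + 5 = (40 + 2*r) + 5 = 45 + 2*r)
-14336 + c(-185, C(d)) = -14336 + (45 + 2*(-185)) = -14336 + (45 - 370) = -14336 - 325 = -14661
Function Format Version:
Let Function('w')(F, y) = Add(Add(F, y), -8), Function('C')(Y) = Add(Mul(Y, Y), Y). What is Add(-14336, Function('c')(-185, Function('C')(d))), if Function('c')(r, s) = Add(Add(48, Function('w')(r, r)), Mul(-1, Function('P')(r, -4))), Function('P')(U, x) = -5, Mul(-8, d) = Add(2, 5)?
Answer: -14661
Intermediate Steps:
d = Rational(-7, 8) (d = Mul(Rational(-1, 8), Add(2, 5)) = Mul(Rational(-1, 8), 7) = Rational(-7, 8) ≈ -0.87500)
Function('C')(Y) = Add(Y, Pow(Y, 2)) (Function('C')(Y) = Add(Pow(Y, 2), Y) = Add(Y, Pow(Y, 2)))
Function('w')(F, y) = Add(-8, F, y)
Function('c')(r, s) = Add(45, Mul(2, r)) (Function('c')(r, s) = Add(Add(48, Add(-8, r, r)), Mul(-1, -5)) = Add(Add(48, Add(-8, Mul(2, r))), 5) = Add(Add(40, Mul(2, r)), 5) = Add(45, Mul(2, r)))
Add(-14336, Function('c')(-185, Function('C')(d))) = Add(-14336, Add(45, Mul(2, -185))) = Add(-14336, Add(45, -370)) = Add(-14336, -325) = -14661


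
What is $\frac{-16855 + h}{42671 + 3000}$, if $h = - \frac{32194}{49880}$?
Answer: $- \frac{420379797}{1139034740} \approx -0.36907$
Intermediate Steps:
$h = - \frac{16097}{24940}$ ($h = \left(-32194\right) \frac{1}{49880} = - \frac{16097}{24940} \approx -0.64543$)
$\frac{-16855 + h}{42671 + 3000} = \frac{-16855 - \frac{16097}{24940}}{42671 + 3000} = - \frac{420379797}{24940 \cdot 45671} = \left(- \frac{420379797}{24940}\right) \frac{1}{45671} = - \frac{420379797}{1139034740}$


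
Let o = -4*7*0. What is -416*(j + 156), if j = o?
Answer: -64896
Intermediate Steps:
o = 0 (o = -28*0 = 0)
j = 0
-416*(j + 156) = -416*(0 + 156) = -416*156 = -64896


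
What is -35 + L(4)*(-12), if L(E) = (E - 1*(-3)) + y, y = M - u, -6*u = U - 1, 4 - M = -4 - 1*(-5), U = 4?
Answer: -161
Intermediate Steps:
M = 3 (M = 4 - (-4 - 1*(-5)) = 4 - (-4 + 5) = 4 - 1*1 = 4 - 1 = 3)
u = -1/2 (u = -(4 - 1)/6 = -1/6*3 = -1/2 ≈ -0.50000)
y = 7/2 (y = 3 - 1*(-1/2) = 3 + 1/2 = 7/2 ≈ 3.5000)
L(E) = 13/2 + E (L(E) = (E - 1*(-3)) + 7/2 = (E + 3) + 7/2 = (3 + E) + 7/2 = 13/2 + E)
-35 + L(4)*(-12) = -35 + (13/2 + 4)*(-12) = -35 + (21/2)*(-12) = -35 - 126 = -161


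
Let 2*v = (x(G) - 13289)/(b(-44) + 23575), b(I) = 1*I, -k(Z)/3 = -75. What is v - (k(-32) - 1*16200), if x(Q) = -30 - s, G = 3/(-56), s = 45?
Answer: 375901043/23531 ≈ 15975.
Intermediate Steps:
k(Z) = 225 (k(Z) = -3*(-75) = 225)
G = -3/56 (G = 3*(-1/56) = -3/56 ≈ -0.053571)
b(I) = I
x(Q) = -75 (x(Q) = -30 - 1*45 = -30 - 45 = -75)
v = -6682/23531 (v = ((-75 - 13289)/(-44 + 23575))/2 = (-13364/23531)/2 = (-13364*1/23531)/2 = (½)*(-13364/23531) = -6682/23531 ≈ -0.28397)
v - (k(-32) - 1*16200) = -6682/23531 - (225 - 1*16200) = -6682/23531 - (225 - 16200) = -6682/23531 - 1*(-15975) = -6682/23531 + 15975 = 375901043/23531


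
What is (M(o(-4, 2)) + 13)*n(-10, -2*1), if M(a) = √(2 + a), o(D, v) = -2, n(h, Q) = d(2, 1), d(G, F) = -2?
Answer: -26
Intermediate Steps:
n(h, Q) = -2
(M(o(-4, 2)) + 13)*n(-10, -2*1) = (√(2 - 2) + 13)*(-2) = (√0 + 13)*(-2) = (0 + 13)*(-2) = 13*(-2) = -26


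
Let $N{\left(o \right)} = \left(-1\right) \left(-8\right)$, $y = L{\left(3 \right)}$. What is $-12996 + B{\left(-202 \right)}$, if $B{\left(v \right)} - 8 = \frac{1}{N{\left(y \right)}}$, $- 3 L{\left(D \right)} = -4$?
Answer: $- \frac{103903}{8} \approx -12988.0$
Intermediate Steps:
$L{\left(D \right)} = \frac{4}{3}$ ($L{\left(D \right)} = \left(- \frac{1}{3}\right) \left(-4\right) = \frac{4}{3}$)
$y = \frac{4}{3} \approx 1.3333$
$N{\left(o \right)} = 8$
$B{\left(v \right)} = \frac{65}{8}$ ($B{\left(v \right)} = 8 + \frac{1}{8} = \frac{65}{8}$)
$-12996 + B{\left(-202 \right)} = -12996 + \frac{65}{8} = - \frac{103903}{8}$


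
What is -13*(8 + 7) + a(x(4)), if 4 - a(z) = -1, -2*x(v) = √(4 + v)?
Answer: -190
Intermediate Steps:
x(v) = -√(4 + v)/2
a(z) = 5 (a(z) = 4 - 1*(-1) = 4 + 1 = 5)
-13*(8 + 7) + a(x(4)) = -13*(8 + 7) + 5 = -13*15 + 5 = -195 + 5 = -190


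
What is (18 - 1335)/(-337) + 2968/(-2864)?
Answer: 346459/120646 ≈ 2.8717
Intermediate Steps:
(18 - 1335)/(-337) + 2968/(-2864) = -1317*(-1/337) + 2968*(-1/2864) = 1317/337 - 371/358 = 346459/120646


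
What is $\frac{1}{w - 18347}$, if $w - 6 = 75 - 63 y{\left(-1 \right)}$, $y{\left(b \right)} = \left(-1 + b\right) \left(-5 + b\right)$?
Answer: $- \frac{1}{19022} \approx -5.2571 \cdot 10^{-5}$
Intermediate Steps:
$w = -675$ ($w = 6 + \left(75 - 63 \left(5 + \left(-1\right)^{2} - -6\right)\right) = 6 + \left(75 - 63 \left(5 + 1 + 6\right)\right) = 6 + \left(75 - 756\right) = 6 - 681 = -675$)
$\frac{1}{w - 18347} = \frac{1}{-675 - 18347} = \frac{1}{-19022} = - \frac{1}{19022}$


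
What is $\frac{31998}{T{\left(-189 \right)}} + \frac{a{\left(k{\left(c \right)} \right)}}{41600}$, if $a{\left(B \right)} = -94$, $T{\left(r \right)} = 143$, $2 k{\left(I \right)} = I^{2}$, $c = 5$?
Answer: $\frac{51196283}{228800} \approx 223.76$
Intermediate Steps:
$k{\left(I \right)} = \frac{I^{2}}{2}$
$\frac{31998}{T{\left(-189 \right)}} + \frac{a{\left(k{\left(c \right)} \right)}}{41600} = \frac{31998}{143} - \frac{94}{41600} = 31998 \cdot \frac{1}{143} - \frac{47}{20800} = \frac{31998}{143} - \frac{47}{20800} = \frac{51196283}{228800}$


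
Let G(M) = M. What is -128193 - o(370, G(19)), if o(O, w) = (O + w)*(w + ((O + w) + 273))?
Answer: -393102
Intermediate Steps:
o(O, w) = (O + w)*(273 + O + 2*w) (o(O, w) = (O + w)*(w + (273 + O + w)) = (O + w)*(273 + O + 2*w))
-128193 - o(370, G(19)) = -128193 - (370² + 2*19² + 273*370 + 273*19 + 3*370*19) = -128193 - (136900 + 2*361 + 101010 + 5187 + 21090) = -128193 - (136900 + 722 + 101010 + 5187 + 21090) = -128193 - 1*264909 = -128193 - 264909 = -393102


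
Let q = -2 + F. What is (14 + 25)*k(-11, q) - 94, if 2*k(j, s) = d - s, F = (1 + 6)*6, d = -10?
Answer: -1069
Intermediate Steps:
F = 42 (F = 7*6 = 42)
q = 40 (q = -2 + 42 = 40)
k(j, s) = -5 - s/2 (k(j, s) = (-10 - s)/2 = -5 - s/2)
(14 + 25)*k(-11, q) - 94 = (14 + 25)*(-5 - ½*40) - 94 = 39*(-5 - 20) - 94 = 39*(-25) - 94 = -975 - 94 = -1069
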